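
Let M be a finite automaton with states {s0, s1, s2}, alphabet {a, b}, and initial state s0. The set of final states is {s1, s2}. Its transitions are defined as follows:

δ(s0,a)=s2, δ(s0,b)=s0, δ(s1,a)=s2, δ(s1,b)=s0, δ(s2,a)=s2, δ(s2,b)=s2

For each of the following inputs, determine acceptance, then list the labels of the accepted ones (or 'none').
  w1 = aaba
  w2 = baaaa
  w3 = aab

w1: Trace: s0 -a-> s2 -a-> s2 -b-> s2 -a-> s2  → end s2, accepted
w2: Trace: s0 -b-> s0 -a-> s2 -a-> s2 -a-> s2 -a-> s2  → end s2, accepted
w3: Trace: s0 -a-> s2 -a-> s2 -b-> s2  → end s2, accepted

w1, w2, w3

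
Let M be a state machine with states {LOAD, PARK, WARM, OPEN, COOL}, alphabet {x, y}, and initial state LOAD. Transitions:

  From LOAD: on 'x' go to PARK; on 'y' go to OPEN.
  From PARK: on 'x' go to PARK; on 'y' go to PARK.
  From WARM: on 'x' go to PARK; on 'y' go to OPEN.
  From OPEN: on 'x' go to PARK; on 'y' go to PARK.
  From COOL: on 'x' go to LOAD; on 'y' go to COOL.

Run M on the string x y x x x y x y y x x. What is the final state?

LOAD → PARK → PARK → PARK → PARK → PARK → PARK → PARK → PARK → PARK → PARK → PARK

PARK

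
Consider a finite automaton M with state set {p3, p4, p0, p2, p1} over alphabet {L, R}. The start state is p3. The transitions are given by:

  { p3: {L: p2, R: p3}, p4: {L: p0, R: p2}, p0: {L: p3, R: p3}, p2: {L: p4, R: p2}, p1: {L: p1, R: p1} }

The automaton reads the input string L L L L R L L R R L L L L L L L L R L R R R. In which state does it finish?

p3 → p2 → p4 → p0 → p3 → p3 → p2 → p4 → p2 → p2 → p4 → p0 → p3 → p2 → p4 → p0 → p3 → p2 → p2 → p4 → p2 → p2 → p2

p2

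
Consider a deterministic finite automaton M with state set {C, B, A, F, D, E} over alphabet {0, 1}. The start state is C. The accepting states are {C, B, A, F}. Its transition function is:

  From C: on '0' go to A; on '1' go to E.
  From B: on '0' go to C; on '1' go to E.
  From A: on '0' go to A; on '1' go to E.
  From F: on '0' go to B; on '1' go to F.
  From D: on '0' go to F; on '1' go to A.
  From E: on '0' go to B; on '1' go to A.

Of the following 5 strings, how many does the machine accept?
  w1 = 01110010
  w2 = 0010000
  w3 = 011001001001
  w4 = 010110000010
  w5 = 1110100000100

4

w1: Trace: C -0-> A -1-> E -1-> A -1-> E -0-> B -0-> C -1-> E -0-> B  → end B, accepted
w2: Trace: C -0-> A -0-> A -1-> E -0-> B -0-> C -0-> A -0-> A  → end A, accepted
w3: Trace: C -0-> A -1-> E -1-> A -0-> A -0-> A -1-> E -0-> B -0-> C -1-> E -0-> B -0-> C -1-> E  → end E, rejected
w4: Trace: C -0-> A -1-> E -0-> B -1-> E -1-> A -0-> A -0-> A -0-> A -0-> A -0-> A -1-> E -0-> B  → end B, accepted
w5: Trace: C -1-> E -1-> A -1-> E -0-> B -1-> E -0-> B -0-> C -0-> A -0-> A -0-> A -1-> E -0-> B -0-> C  → end C, accepted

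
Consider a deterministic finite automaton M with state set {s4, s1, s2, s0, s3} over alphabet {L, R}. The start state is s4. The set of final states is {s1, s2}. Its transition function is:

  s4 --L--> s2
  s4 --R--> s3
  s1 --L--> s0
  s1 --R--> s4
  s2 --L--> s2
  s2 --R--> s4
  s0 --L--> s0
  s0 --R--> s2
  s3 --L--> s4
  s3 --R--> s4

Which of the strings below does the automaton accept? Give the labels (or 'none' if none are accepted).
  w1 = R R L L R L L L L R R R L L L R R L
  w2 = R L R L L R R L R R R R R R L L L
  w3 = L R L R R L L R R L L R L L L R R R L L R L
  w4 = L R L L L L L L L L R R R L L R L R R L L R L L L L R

w2, w3

w1:
  start at s4
  read 'R': s4 → s3
  read 'R': s3 → s4
  read 'L': s4 → s2
  read 'L': s2 → s2
  read 'R': s2 → s4
  read 'L': s4 → s2
  read 'L': s2 → s2
  read 'L': s2 → s2
  read 'L': s2 → s2
  read 'R': s2 → s4
  read 'R': s4 → s3
  read 'R': s3 → s4
  read 'L': s4 → s2
  read 'L': s2 → s2
  read 'L': s2 → s2
  read 'R': s2 → s4
  read 'R': s4 → s3
  read 'L': s3 → s4
  end s4, rejected
w2:
  start at s4
  read 'R': s4 → s3
  read 'L': s3 → s4
  read 'R': s4 → s3
  read 'L': s3 → s4
  read 'L': s4 → s2
  read 'R': s2 → s4
  read 'R': s4 → s3
  read 'L': s3 → s4
  read 'R': s4 → s3
  read 'R': s3 → s4
  read 'R': s4 → s3
  read 'R': s3 → s4
  read 'R': s4 → s3
  read 'R': s3 → s4
  read 'L': s4 → s2
  read 'L': s2 → s2
  read 'L': s2 → s2
  end s2, accepted
w3:
  start at s4
  read 'L': s4 → s2
  read 'R': s2 → s4
  read 'L': s4 → s2
  read 'R': s2 → s4
  read 'R': s4 → s3
  read 'L': s3 → s4
  read 'L': s4 → s2
  read 'R': s2 → s4
  read 'R': s4 → s3
  read 'L': s3 → s4
  read 'L': s4 → s2
  read 'R': s2 → s4
  read 'L': s4 → s2
  read 'L': s2 → s2
  read 'L': s2 → s2
  read 'R': s2 → s4
  read 'R': s4 → s3
  read 'R': s3 → s4
  read 'L': s4 → s2
  read 'L': s2 → s2
  read 'R': s2 → s4
  read 'L': s4 → s2
  end s2, accepted
w4:
  start at s4
  read 'L': s4 → s2
  read 'R': s2 → s4
  read 'L': s4 → s2
  read 'L': s2 → s2
  read 'L': s2 → s2
  read 'L': s2 → s2
  read 'L': s2 → s2
  read 'L': s2 → s2
  read 'L': s2 → s2
  read 'L': s2 → s2
  read 'R': s2 → s4
  read 'R': s4 → s3
  read 'R': s3 → s4
  read 'L': s4 → s2
  read 'L': s2 → s2
  read 'R': s2 → s4
  read 'L': s4 → s2
  read 'R': s2 → s4
  read 'R': s4 → s3
  read 'L': s3 → s4
  read 'L': s4 → s2
  read 'R': s2 → s4
  read 'L': s4 → s2
  read 'L': s2 → s2
  read 'L': s2 → s2
  read 'L': s2 → s2
  read 'R': s2 → s4
  end s4, rejected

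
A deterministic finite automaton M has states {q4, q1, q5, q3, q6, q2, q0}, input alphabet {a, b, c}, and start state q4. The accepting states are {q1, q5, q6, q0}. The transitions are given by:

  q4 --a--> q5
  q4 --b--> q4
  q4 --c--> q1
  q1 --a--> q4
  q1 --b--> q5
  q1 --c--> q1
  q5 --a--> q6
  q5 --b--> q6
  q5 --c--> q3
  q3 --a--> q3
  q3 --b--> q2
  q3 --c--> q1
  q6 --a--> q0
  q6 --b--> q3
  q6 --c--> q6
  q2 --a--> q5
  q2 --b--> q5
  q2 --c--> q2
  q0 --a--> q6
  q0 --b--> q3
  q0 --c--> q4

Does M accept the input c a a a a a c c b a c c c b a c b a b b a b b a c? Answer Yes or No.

No

start at q4
read 'c': q4 → q1
read 'a': q1 → q4
read 'a': q4 → q5
read 'a': q5 → q6
read 'a': q6 → q0
read 'a': q0 → q6
read 'c': q6 → q6
read 'c': q6 → q6
read 'b': q6 → q3
read 'a': q3 → q3
read 'c': q3 → q1
read 'c': q1 → q1
read 'c': q1 → q1
read 'b': q1 → q5
read 'a': q5 → q6
read 'c': q6 → q6
read 'b': q6 → q3
read 'a': q3 → q3
read 'b': q3 → q2
read 'b': q2 → q5
read 'a': q5 → q6
read 'b': q6 → q3
read 'b': q3 → q2
read 'a': q2 → q5
read 'c': q5 → q3
End state q3 is not accepting.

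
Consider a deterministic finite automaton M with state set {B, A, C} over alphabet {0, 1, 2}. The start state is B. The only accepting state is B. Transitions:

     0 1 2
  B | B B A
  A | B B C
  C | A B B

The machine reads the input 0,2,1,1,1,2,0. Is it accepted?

B → B → A → B → B → B → A → B
End state B is accepting.

Yes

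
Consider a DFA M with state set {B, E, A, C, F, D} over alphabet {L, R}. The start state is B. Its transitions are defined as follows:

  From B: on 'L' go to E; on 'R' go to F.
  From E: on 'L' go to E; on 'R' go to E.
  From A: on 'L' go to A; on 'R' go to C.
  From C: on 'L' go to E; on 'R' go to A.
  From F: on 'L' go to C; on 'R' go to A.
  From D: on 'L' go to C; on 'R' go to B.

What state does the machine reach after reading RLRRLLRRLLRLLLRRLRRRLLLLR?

E

start at B
read 'R': B → F
read 'L': F → C
read 'R': C → A
read 'R': A → C
read 'L': C → E
read 'L': E → E
read 'R': E → E
read 'R': E → E
read 'L': E → E
read 'L': E → E
read 'R': E → E
read 'L': E → E
read 'L': E → E
read 'L': E → E
read 'R': E → E
read 'R': E → E
read 'L': E → E
read 'R': E → E
read 'R': E → E
read 'R': E → E
read 'L': E → E
read 'L': E → E
read 'L': E → E
read 'L': E → E
read 'R': E → E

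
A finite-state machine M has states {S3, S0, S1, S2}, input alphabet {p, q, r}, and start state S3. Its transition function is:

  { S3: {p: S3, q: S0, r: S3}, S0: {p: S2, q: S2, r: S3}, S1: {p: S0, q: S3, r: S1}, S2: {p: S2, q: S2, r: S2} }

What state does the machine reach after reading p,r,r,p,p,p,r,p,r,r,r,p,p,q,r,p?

Trace: S3 -p-> S3 -r-> S3 -r-> S3 -p-> S3 -p-> S3 -p-> S3 -r-> S3 -p-> S3 -r-> S3 -r-> S3 -r-> S3 -p-> S3 -p-> S3 -q-> S0 -r-> S3 -p-> S3

S3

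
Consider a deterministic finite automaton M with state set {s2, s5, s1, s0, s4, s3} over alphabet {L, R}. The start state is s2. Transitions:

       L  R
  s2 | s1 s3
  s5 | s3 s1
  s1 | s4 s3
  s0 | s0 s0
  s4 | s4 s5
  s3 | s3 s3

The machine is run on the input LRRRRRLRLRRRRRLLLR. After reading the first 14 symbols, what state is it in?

s2 → s1 → s3 → s3 → s3 → s3 → s3 → s3 → s3 → s3 → s3 → s3 → s3 → s3 → s3
After 14 symbols: s3.

s3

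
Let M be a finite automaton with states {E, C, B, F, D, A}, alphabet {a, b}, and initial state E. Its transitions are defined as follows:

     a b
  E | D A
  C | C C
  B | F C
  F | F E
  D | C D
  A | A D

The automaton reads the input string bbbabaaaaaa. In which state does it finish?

start at E
read 'b': E → A
read 'b': A → D
read 'b': D → D
read 'a': D → C
read 'b': C → C
read 'a': C → C
read 'a': C → C
read 'a': C → C
read 'a': C → C
read 'a': C → C
read 'a': C → C

C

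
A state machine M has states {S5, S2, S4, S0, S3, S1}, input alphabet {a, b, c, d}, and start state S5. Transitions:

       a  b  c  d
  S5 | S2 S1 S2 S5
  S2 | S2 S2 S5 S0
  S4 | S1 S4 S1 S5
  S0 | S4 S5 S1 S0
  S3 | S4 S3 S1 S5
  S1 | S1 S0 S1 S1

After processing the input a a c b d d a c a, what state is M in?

start at S5
read 'a': S5 → S2
read 'a': S2 → S2
read 'c': S2 → S5
read 'b': S5 → S1
read 'd': S1 → S1
read 'd': S1 → S1
read 'a': S1 → S1
read 'c': S1 → S1
read 'a': S1 → S1

S1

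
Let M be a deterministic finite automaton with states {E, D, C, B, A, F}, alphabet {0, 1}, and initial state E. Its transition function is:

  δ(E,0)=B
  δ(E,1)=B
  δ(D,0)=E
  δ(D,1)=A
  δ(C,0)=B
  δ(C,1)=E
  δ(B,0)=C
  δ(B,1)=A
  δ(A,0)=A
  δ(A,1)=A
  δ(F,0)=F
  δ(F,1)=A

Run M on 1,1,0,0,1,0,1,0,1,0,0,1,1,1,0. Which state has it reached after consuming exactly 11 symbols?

A

start at E
read '1': E → B
read '1': B → A
read '0': A → A
read '0': A → A
read '1': A → A
read '0': A → A
read '1': A → A
read '0': A → A
read '1': A → A
read '0': A → A
read '0': A → A
After 11 symbols: A.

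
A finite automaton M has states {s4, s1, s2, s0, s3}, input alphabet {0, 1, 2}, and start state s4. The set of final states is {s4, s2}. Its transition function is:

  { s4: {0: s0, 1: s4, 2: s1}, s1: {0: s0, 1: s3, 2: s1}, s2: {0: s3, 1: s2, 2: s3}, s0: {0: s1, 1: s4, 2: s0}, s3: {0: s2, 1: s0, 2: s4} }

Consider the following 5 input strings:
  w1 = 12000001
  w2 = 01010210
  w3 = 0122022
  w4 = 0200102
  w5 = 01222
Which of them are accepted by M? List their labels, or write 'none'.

w1

w1:
  start at s4
  read '1': s4 → s4
  read '2': s4 → s1
  read '0': s1 → s0
  read '0': s0 → s1
  read '0': s1 → s0
  read '0': s0 → s1
  read '0': s1 → s0
  read '1': s0 → s4
  end s4, accepted
w2:
  start at s4
  read '0': s4 → s0
  read '1': s0 → s4
  read '0': s4 → s0
  read '1': s0 → s4
  read '0': s4 → s0
  read '2': s0 → s0
  read '1': s0 → s4
  read '0': s4 → s0
  end s0, rejected
w3:
  start at s4
  read '0': s4 → s0
  read '1': s0 → s4
  read '2': s4 → s1
  read '2': s1 → s1
  read '0': s1 → s0
  read '2': s0 → s0
  read '2': s0 → s0
  end s0, rejected
w4:
  start at s4
  read '0': s4 → s0
  read '2': s0 → s0
  read '0': s0 → s1
  read '0': s1 → s0
  read '1': s0 → s4
  read '0': s4 → s0
  read '2': s0 → s0
  end s0, rejected
w5:
  start at s4
  read '0': s4 → s0
  read '1': s0 → s4
  read '2': s4 → s1
  read '2': s1 → s1
  read '2': s1 → s1
  end s1, rejected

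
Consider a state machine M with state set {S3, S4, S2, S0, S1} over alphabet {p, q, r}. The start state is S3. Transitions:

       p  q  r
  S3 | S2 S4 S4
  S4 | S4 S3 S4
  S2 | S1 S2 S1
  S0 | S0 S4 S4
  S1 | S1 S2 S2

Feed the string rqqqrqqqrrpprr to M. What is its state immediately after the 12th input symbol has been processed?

start at S3
read 'r': S3 → S4
read 'q': S4 → S3
read 'q': S3 → S4
read 'q': S4 → S3
read 'r': S3 → S4
read 'q': S4 → S3
read 'q': S3 → S4
read 'q': S4 → S3
read 'r': S3 → S4
read 'r': S4 → S4
read 'p': S4 → S4
read 'p': S4 → S4
After 12 symbols: S4.

S4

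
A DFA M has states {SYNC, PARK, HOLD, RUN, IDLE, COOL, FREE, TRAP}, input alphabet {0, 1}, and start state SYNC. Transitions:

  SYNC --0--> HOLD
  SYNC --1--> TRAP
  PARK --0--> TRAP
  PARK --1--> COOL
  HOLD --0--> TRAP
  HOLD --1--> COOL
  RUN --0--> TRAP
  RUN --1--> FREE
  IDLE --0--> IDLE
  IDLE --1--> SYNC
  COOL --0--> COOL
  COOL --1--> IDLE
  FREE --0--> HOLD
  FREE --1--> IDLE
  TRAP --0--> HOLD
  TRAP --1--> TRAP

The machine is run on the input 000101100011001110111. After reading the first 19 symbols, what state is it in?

start at SYNC
read '0': SYNC → HOLD
read '0': HOLD → TRAP
read '0': TRAP → HOLD
read '1': HOLD → COOL
read '0': COOL → COOL
read '1': COOL → IDLE
read '1': IDLE → SYNC
read '0': SYNC → HOLD
read '0': HOLD → TRAP
read '0': TRAP → HOLD
read '1': HOLD → COOL
read '1': COOL → IDLE
read '0': IDLE → IDLE
read '0': IDLE → IDLE
read '1': IDLE → SYNC
read '1': SYNC → TRAP
read '1': TRAP → TRAP
read '0': TRAP → HOLD
read '1': HOLD → COOL
After 19 symbols: COOL.

COOL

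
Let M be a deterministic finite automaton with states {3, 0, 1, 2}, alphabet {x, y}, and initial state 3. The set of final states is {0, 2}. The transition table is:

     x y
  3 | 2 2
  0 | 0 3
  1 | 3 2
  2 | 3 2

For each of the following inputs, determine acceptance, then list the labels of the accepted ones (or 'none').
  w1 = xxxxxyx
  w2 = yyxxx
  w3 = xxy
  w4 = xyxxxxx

w3

w1: 3 → 2 → 3 → 2 → 3 → 2 → 2 → 3  → end 3, rejected
w2: 3 → 2 → 2 → 3 → 2 → 3  → end 3, rejected
w3: 3 → 2 → 3 → 2  → end 2, accepted
w4: 3 → 2 → 2 → 3 → 2 → 3 → 2 → 3  → end 3, rejected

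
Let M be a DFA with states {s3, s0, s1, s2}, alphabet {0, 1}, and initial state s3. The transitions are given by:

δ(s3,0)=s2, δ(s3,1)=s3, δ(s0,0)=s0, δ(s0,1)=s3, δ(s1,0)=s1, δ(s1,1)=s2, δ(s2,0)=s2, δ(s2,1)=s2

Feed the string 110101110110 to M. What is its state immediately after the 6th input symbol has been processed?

start at s3
read '1': s3 → s3
read '1': s3 → s3
read '0': s3 → s2
read '1': s2 → s2
read '0': s2 → s2
read '1': s2 → s2
After 6 symbols: s2.

s2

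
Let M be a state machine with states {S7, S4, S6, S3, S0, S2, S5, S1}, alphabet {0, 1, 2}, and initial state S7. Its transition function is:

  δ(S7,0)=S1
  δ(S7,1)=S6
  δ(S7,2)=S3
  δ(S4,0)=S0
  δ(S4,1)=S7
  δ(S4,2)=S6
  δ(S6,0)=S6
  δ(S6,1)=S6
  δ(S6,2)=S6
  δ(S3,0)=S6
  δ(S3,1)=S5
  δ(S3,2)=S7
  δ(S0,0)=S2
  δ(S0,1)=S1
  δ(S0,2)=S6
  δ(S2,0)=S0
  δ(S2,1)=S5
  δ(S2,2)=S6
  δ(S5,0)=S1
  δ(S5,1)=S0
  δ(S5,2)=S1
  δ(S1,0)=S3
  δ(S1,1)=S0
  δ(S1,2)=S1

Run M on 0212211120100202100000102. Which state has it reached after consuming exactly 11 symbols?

S6

S7 → S1 → S1 → S0 → S6 → S6 → S6 → S6 → S6 → S6 → S6 → S6
After 11 symbols: S6.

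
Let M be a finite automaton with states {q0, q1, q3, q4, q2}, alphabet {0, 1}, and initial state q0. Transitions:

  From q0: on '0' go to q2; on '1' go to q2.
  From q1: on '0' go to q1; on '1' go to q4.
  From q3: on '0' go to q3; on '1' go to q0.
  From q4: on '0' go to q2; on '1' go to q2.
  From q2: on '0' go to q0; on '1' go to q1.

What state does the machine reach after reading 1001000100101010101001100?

q0

Trace: q0 -1-> q2 -0-> q0 -0-> q2 -1-> q1 -0-> q1 -0-> q1 -0-> q1 -1-> q4 -0-> q2 -0-> q0 -1-> q2 -0-> q0 -1-> q2 -0-> q0 -1-> q2 -0-> q0 -1-> q2 -0-> q0 -1-> q2 -0-> q0 -0-> q2 -1-> q1 -1-> q4 -0-> q2 -0-> q0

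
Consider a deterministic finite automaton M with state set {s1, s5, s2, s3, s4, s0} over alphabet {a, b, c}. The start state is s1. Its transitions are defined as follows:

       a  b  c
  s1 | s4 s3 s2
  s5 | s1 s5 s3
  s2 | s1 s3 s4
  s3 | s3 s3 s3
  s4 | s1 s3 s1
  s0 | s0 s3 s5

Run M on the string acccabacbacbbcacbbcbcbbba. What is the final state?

Trace: s1 -a-> s4 -c-> s1 -c-> s2 -c-> s4 -a-> s1 -b-> s3 -a-> s3 -c-> s3 -b-> s3 -a-> s3 -c-> s3 -b-> s3 -b-> s3 -c-> s3 -a-> s3 -c-> s3 -b-> s3 -b-> s3 -c-> s3 -b-> s3 -c-> s3 -b-> s3 -b-> s3 -b-> s3 -a-> s3

s3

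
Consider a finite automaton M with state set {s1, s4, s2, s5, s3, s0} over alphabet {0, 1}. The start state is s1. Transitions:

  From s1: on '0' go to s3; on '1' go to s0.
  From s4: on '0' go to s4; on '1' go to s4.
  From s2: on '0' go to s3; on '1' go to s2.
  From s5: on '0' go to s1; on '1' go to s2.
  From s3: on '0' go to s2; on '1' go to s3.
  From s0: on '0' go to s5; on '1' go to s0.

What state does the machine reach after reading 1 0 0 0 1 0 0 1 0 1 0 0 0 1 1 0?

s1 → s0 → s5 → s1 → s3 → s3 → s2 → s3 → s3 → s2 → s2 → s3 → s2 → s3 → s3 → s3 → s2

s2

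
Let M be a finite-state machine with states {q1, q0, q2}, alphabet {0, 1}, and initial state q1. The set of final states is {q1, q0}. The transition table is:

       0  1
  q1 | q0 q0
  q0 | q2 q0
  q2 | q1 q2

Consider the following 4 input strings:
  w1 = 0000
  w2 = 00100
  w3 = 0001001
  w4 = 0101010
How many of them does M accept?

3

w1: q1 → q0 → q2 → q1 → q0  → end q0, accepted
w2: q1 → q0 → q2 → q2 → q1 → q0  → end q0, accepted
w3: q1 → q0 → q2 → q1 → q0 → q2 → q1 → q0  → end q0, accepted
w4: q1 → q0 → q0 → q2 → q2 → q1 → q0 → q2  → end q2, rejected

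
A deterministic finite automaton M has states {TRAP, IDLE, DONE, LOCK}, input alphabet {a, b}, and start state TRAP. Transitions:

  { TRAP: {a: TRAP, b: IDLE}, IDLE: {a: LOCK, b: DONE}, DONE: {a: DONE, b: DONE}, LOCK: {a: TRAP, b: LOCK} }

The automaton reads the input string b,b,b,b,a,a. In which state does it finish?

DONE

start at TRAP
read 'b': TRAP → IDLE
read 'b': IDLE → DONE
read 'b': DONE → DONE
read 'b': DONE → DONE
read 'a': DONE → DONE
read 'a': DONE → DONE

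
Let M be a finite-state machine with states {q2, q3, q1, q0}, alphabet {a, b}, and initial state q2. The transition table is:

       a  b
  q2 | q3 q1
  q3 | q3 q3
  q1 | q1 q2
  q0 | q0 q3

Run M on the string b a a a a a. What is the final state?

q2 → q1 → q1 → q1 → q1 → q1 → q1

q1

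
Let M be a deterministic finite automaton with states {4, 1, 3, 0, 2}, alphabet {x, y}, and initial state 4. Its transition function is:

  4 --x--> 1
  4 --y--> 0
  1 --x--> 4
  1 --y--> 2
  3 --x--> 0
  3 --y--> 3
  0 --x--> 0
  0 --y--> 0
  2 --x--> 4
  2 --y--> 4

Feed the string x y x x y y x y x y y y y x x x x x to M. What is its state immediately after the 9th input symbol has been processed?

4 → 1 → 2 → 4 → 1 → 2 → 4 → 1 → 2 → 4
After 9 symbols: 4.

4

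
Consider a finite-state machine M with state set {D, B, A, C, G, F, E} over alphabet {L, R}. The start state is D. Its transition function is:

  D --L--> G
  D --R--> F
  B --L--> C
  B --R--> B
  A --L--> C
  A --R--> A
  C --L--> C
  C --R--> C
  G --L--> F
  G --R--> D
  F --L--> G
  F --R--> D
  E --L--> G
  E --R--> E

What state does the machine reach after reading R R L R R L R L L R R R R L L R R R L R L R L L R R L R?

D

Trace: D -R-> F -R-> D -L-> G -R-> D -R-> F -L-> G -R-> D -L-> G -L-> F -R-> D -R-> F -R-> D -R-> F -L-> G -L-> F -R-> D -R-> F -R-> D -L-> G -R-> D -L-> G -R-> D -L-> G -L-> F -R-> D -R-> F -L-> G -R-> D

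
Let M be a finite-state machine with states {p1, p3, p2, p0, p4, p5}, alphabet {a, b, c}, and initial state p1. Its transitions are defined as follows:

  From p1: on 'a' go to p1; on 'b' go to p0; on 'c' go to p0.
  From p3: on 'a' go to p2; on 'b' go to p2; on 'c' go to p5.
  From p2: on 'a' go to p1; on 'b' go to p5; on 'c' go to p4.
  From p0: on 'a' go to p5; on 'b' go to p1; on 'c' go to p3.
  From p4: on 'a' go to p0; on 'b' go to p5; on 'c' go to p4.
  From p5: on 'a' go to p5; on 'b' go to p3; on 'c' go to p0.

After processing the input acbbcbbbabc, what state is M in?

p0

p1 → p1 → p0 → p1 → p0 → p3 → p2 → p5 → p3 → p2 → p5 → p0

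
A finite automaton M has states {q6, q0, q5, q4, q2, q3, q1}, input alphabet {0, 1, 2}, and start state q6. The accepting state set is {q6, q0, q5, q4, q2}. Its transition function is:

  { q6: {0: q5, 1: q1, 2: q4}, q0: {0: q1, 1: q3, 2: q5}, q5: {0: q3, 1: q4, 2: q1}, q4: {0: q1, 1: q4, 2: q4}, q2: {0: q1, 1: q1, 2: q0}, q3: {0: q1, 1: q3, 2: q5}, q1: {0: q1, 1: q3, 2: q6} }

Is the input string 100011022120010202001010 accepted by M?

No

start at q6
read '1': q6 → q1
read '0': q1 → q1
read '0': q1 → q1
read '0': q1 → q1
read '1': q1 → q3
read '1': q3 → q3
read '0': q3 → q1
read '2': q1 → q6
read '2': q6 → q4
read '1': q4 → q4
read '2': q4 → q4
read '0': q4 → q1
read '0': q1 → q1
read '1': q1 → q3
read '0': q3 → q1
read '2': q1 → q6
read '0': q6 → q5
read '2': q5 → q1
read '0': q1 → q1
read '0': q1 → q1
read '1': q1 → q3
read '0': q3 → q1
read '1': q1 → q3
read '0': q3 → q1
End state q1 is not accepting.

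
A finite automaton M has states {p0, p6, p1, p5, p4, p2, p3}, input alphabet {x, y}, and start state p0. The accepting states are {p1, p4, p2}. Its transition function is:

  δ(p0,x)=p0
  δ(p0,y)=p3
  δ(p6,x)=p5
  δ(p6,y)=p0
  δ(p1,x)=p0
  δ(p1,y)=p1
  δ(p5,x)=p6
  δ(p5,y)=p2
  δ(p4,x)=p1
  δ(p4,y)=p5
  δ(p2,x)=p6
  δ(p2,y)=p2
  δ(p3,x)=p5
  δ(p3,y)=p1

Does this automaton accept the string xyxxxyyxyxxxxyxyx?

No

start at p0
read 'x': p0 → p0
read 'y': p0 → p3
read 'x': p3 → p5
read 'x': p5 → p6
read 'x': p6 → p5
read 'y': p5 → p2
read 'y': p2 → p2
read 'x': p2 → p6
read 'y': p6 → p0
read 'x': p0 → p0
read 'x': p0 → p0
read 'x': p0 → p0
read 'x': p0 → p0
read 'y': p0 → p3
read 'x': p3 → p5
read 'y': p5 → p2
read 'x': p2 → p6
End state p6 is not accepting.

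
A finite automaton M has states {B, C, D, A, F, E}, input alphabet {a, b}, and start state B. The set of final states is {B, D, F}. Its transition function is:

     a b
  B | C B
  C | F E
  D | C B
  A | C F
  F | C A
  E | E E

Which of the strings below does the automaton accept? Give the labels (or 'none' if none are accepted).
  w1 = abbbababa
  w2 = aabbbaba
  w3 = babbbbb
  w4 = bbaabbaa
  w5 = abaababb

w1:
  start at B
  read 'a': B → C
  read 'b': C → E
  read 'b': E → E
  read 'b': E → E
  read 'a': E → E
  read 'b': E → E
  read 'a': E → E
  read 'b': E → E
  read 'a': E → E
  end E, rejected
w2:
  start at B
  read 'a': B → C
  read 'a': C → F
  read 'b': F → A
  read 'b': A → F
  read 'b': F → A
  read 'a': A → C
  read 'b': C → E
  read 'a': E → E
  end E, rejected
w3:
  start at B
  read 'b': B → B
  read 'a': B → C
  read 'b': C → E
  read 'b': E → E
  read 'b': E → E
  read 'b': E → E
  read 'b': E → E
  end E, rejected
w4:
  start at B
  read 'b': B → B
  read 'b': B → B
  read 'a': B → C
  read 'a': C → F
  read 'b': F → A
  read 'b': A → F
  read 'a': F → C
  read 'a': C → F
  end F, accepted
w5:
  start at B
  read 'a': B → C
  read 'b': C → E
  read 'a': E → E
  read 'a': E → E
  read 'b': E → E
  read 'a': E → E
  read 'b': E → E
  read 'b': E → E
  end E, rejected

w4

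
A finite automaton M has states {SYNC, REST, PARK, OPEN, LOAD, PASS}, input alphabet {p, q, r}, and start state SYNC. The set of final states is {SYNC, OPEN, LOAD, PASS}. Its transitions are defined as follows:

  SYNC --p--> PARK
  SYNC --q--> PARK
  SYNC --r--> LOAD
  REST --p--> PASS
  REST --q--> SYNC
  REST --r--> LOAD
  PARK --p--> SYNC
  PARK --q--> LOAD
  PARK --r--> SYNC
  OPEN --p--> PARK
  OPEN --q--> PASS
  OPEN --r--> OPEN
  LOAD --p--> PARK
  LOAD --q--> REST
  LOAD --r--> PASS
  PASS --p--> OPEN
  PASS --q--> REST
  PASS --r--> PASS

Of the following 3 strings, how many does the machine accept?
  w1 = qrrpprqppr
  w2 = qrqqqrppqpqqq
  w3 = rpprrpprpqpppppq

w1: SYNC → PARK → SYNC → LOAD → PARK → SYNC → LOAD → REST → PASS → OPEN → OPEN  → end OPEN, accepted
w2: SYNC → PARK → SYNC → PARK → LOAD → REST → LOAD → PARK → SYNC → PARK → SYNC → PARK → LOAD → REST  → end REST, rejected
w3: SYNC → LOAD → PARK → SYNC → LOAD → PASS → OPEN → PARK → SYNC → PARK → LOAD → PARK → SYNC → PARK → SYNC → PARK → LOAD  → end LOAD, accepted

2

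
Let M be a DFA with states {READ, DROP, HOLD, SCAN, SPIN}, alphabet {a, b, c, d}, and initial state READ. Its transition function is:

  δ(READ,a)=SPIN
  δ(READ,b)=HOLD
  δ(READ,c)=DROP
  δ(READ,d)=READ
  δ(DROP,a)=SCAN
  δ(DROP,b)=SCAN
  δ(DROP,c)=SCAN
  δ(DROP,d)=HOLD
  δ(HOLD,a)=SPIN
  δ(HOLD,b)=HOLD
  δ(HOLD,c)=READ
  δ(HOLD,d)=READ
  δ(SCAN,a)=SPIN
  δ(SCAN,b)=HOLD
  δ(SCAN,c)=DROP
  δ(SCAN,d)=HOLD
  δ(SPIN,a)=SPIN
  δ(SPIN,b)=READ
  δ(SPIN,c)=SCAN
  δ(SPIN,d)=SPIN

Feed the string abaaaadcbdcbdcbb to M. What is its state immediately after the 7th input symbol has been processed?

SPIN

READ → SPIN → READ → SPIN → SPIN → SPIN → SPIN → SPIN
After 7 symbols: SPIN.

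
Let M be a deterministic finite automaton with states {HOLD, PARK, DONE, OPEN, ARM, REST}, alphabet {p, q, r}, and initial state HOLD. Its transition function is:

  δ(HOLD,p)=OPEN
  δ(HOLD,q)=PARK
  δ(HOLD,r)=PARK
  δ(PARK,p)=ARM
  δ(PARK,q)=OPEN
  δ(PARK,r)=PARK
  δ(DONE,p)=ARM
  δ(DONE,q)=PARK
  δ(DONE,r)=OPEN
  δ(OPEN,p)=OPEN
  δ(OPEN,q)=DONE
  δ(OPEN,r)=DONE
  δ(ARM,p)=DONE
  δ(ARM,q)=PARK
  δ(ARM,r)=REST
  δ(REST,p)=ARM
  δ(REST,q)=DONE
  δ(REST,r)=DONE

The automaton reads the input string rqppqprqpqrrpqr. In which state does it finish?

PARK

HOLD → PARK → OPEN → OPEN → OPEN → DONE → ARM → REST → DONE → ARM → PARK → PARK → PARK → ARM → PARK → PARK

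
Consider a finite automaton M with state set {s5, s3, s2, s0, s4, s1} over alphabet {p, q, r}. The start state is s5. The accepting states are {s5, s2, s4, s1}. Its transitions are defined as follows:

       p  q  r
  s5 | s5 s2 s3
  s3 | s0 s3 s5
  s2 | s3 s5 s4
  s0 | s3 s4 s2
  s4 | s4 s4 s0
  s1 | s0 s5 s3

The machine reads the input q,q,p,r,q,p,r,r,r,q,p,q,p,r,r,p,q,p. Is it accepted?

Trace: s5 -q-> s2 -q-> s5 -p-> s5 -r-> s3 -q-> s3 -p-> s0 -r-> s2 -r-> s4 -r-> s0 -q-> s4 -p-> s4 -q-> s4 -p-> s4 -r-> s0 -r-> s2 -p-> s3 -q-> s3 -p-> s0
End state s0 is not accepting.

No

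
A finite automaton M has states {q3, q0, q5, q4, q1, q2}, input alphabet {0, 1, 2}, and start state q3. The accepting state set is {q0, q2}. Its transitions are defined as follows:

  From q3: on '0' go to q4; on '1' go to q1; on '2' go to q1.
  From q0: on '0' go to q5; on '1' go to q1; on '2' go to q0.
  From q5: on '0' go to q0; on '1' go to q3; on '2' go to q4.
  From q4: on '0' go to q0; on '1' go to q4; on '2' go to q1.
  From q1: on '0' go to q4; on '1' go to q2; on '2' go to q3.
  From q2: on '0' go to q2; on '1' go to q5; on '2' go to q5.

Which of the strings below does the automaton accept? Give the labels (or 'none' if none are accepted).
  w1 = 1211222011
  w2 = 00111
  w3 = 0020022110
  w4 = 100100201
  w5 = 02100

w1: Trace: q3 -1-> q1 -2-> q3 -1-> q1 -1-> q2 -2-> q5 -2-> q4 -2-> q1 -0-> q4 -1-> q4 -1-> q4  → end q4, rejected
w2: Trace: q3 -0-> q4 -0-> q0 -1-> q1 -1-> q2 -1-> q5  → end q5, rejected
w3: Trace: q3 -0-> q4 -0-> q0 -2-> q0 -0-> q5 -0-> q0 -2-> q0 -2-> q0 -1-> q1 -1-> q2 -0-> q2  → end q2, accepted
w4: Trace: q3 -1-> q1 -0-> q4 -0-> q0 -1-> q1 -0-> q4 -0-> q0 -2-> q0 -0-> q5 -1-> q3  → end q3, rejected
w5: Trace: q3 -0-> q4 -2-> q1 -1-> q2 -0-> q2 -0-> q2  → end q2, accepted

w3, w5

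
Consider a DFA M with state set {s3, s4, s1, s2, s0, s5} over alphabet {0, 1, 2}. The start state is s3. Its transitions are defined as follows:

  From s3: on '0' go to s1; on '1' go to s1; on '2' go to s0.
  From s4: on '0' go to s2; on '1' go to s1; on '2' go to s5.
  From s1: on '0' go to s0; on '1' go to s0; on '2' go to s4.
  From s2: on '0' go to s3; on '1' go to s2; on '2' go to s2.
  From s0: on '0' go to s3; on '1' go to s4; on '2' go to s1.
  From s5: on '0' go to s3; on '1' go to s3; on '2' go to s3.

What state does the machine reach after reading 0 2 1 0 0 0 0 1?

s3 → s1 → s4 → s1 → s0 → s3 → s1 → s0 → s4

s4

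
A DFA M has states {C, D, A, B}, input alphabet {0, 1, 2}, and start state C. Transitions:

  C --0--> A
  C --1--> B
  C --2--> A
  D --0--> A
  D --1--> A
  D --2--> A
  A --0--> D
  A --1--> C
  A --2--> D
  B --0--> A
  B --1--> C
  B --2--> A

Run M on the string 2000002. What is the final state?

start at C
read '2': C → A
read '0': A → D
read '0': D → A
read '0': A → D
read '0': D → A
read '0': A → D
read '2': D → A

A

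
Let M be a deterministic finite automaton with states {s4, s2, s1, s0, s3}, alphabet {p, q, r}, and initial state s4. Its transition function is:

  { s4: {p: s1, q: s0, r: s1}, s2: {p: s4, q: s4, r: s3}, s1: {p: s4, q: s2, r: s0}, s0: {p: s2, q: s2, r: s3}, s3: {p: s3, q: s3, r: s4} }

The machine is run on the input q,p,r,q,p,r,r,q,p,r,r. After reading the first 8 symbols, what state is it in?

s2

s4 → s0 → s2 → s3 → s3 → s3 → s4 → s1 → s2
After 8 symbols: s2.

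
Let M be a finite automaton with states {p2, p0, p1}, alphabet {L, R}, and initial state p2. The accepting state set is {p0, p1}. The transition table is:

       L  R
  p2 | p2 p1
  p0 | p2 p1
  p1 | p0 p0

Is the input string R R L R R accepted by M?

Yes

p2 → p1 → p0 → p2 → p1 → p0
End state p0 is accepting.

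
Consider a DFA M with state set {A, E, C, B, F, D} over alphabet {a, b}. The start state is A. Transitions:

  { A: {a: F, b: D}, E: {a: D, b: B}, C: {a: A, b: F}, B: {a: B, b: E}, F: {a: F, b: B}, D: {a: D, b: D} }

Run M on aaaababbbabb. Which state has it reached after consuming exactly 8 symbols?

B

start at A
read 'a': A → F
read 'a': F → F
read 'a': F → F
read 'a': F → F
read 'b': F → B
read 'a': B → B
read 'b': B → E
read 'b': E → B
After 8 symbols: B.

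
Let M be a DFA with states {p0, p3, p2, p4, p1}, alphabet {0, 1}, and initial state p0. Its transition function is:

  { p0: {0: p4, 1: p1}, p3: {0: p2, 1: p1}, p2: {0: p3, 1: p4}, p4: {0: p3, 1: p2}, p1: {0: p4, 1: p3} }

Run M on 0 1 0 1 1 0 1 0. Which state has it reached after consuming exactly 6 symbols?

p2

start at p0
read '0': p0 → p4
read '1': p4 → p2
read '0': p2 → p3
read '1': p3 → p1
read '1': p1 → p3
read '0': p3 → p2
After 6 symbols: p2.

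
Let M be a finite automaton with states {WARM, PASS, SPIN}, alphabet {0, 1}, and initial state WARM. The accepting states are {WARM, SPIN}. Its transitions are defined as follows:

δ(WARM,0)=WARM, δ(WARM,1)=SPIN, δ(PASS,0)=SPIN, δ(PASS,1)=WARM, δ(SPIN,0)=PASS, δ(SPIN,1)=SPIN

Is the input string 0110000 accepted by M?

start at WARM
read '0': WARM → WARM
read '1': WARM → SPIN
read '1': SPIN → SPIN
read '0': SPIN → PASS
read '0': PASS → SPIN
read '0': SPIN → PASS
read '0': PASS → SPIN
End state SPIN is accepting.

Yes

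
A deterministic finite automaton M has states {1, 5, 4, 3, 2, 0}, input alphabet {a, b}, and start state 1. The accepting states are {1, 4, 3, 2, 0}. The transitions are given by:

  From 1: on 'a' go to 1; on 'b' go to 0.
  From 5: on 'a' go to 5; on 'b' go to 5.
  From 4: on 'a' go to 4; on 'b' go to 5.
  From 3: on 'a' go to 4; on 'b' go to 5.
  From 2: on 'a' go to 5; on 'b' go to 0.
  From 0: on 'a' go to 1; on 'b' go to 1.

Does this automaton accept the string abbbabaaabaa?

Yes

Trace: 1 -a-> 1 -b-> 0 -b-> 1 -b-> 0 -a-> 1 -b-> 0 -a-> 1 -a-> 1 -a-> 1 -b-> 0 -a-> 1 -a-> 1
End state 1 is accepting.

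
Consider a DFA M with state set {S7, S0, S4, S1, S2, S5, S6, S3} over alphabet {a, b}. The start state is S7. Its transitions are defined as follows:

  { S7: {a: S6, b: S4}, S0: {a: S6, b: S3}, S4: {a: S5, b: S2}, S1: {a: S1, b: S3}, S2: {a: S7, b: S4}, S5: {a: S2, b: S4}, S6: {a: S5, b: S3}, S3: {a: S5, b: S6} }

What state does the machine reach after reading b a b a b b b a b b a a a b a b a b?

start at S7
read 'b': S7 → S4
read 'a': S4 → S5
read 'b': S5 → S4
read 'a': S4 → S5
read 'b': S5 → S4
read 'b': S4 → S2
read 'b': S2 → S4
read 'a': S4 → S5
read 'b': S5 → S4
read 'b': S4 → S2
read 'a': S2 → S7
read 'a': S7 → S6
read 'a': S6 → S5
read 'b': S5 → S4
read 'a': S4 → S5
read 'b': S5 → S4
read 'a': S4 → S5
read 'b': S5 → S4

S4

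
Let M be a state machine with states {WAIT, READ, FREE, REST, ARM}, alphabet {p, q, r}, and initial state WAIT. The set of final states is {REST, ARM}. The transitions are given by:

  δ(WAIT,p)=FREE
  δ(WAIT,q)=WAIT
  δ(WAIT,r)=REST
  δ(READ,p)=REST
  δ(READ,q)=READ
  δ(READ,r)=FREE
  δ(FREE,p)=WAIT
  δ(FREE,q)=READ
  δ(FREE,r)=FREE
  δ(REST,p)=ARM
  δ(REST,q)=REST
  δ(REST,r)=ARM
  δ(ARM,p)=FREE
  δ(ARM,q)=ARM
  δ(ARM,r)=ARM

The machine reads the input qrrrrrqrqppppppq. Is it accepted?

start at WAIT
read 'q': WAIT → WAIT
read 'r': WAIT → REST
read 'r': REST → ARM
read 'r': ARM → ARM
read 'r': ARM → ARM
read 'r': ARM → ARM
read 'q': ARM → ARM
read 'r': ARM → ARM
read 'q': ARM → ARM
read 'p': ARM → FREE
read 'p': FREE → WAIT
read 'p': WAIT → FREE
read 'p': FREE → WAIT
read 'p': WAIT → FREE
read 'p': FREE → WAIT
read 'q': WAIT → WAIT
End state WAIT is not accepting.

No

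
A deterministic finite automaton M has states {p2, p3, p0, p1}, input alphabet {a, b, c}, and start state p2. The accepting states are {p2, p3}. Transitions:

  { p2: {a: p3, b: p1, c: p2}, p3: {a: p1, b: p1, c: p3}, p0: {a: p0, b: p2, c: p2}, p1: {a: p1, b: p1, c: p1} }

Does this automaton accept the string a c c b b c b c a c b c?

start at p2
read 'a': p2 → p3
read 'c': p3 → p3
read 'c': p3 → p3
read 'b': p3 → p1
read 'b': p1 → p1
read 'c': p1 → p1
read 'b': p1 → p1
read 'c': p1 → p1
read 'a': p1 → p1
read 'c': p1 → p1
read 'b': p1 → p1
read 'c': p1 → p1
End state p1 is not accepting.

No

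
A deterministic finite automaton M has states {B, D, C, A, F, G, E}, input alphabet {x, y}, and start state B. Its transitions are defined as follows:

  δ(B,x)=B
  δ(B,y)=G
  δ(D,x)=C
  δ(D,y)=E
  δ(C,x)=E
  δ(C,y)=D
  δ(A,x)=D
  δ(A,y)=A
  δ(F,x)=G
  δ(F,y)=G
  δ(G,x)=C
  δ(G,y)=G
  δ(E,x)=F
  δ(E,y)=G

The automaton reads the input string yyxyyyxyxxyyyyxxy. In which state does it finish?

G

Trace: B -y-> G -y-> G -x-> C -y-> D -y-> E -y-> G -x-> C -y-> D -x-> C -x-> E -y-> G -y-> G -y-> G -y-> G -x-> C -x-> E -y-> G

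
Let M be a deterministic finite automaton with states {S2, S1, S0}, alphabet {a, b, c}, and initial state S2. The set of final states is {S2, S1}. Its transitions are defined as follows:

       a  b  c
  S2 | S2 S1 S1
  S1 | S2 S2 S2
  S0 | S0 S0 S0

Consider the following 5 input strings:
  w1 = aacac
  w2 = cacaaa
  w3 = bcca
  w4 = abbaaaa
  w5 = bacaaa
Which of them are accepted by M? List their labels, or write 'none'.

w1, w2, w3, w4, w5

w1: Trace: S2 -a-> S2 -a-> S2 -c-> S1 -a-> S2 -c-> S1  → end S1, accepted
w2: Trace: S2 -c-> S1 -a-> S2 -c-> S1 -a-> S2 -a-> S2 -a-> S2  → end S2, accepted
w3: Trace: S2 -b-> S1 -c-> S2 -c-> S1 -a-> S2  → end S2, accepted
w4: Trace: S2 -a-> S2 -b-> S1 -b-> S2 -a-> S2 -a-> S2 -a-> S2 -a-> S2  → end S2, accepted
w5: Trace: S2 -b-> S1 -a-> S2 -c-> S1 -a-> S2 -a-> S2 -a-> S2  → end S2, accepted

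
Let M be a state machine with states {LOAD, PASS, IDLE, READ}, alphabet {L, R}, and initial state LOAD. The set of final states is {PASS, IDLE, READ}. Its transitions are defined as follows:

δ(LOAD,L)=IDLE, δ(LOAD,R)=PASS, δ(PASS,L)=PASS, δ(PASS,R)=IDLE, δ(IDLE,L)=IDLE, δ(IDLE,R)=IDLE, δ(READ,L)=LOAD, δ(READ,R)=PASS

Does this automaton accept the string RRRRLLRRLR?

Yes

start at LOAD
read 'R': LOAD → PASS
read 'R': PASS → IDLE
read 'R': IDLE → IDLE
read 'R': IDLE → IDLE
read 'L': IDLE → IDLE
read 'L': IDLE → IDLE
read 'R': IDLE → IDLE
read 'R': IDLE → IDLE
read 'L': IDLE → IDLE
read 'R': IDLE → IDLE
End state IDLE is accepting.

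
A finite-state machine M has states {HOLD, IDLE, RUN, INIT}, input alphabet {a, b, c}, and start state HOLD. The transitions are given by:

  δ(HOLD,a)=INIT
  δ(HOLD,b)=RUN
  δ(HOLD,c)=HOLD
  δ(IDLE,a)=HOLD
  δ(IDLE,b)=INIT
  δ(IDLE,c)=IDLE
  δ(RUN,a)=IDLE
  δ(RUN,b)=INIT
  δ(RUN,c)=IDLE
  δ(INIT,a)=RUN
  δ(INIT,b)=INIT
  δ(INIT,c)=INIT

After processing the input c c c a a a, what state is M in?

HOLD → HOLD → HOLD → HOLD → INIT → RUN → IDLE

IDLE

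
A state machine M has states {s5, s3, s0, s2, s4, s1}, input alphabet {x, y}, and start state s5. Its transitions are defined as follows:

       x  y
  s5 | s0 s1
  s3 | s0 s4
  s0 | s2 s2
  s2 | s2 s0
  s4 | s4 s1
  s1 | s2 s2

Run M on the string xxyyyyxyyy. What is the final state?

Trace: s5 -x-> s0 -x-> s2 -y-> s0 -y-> s2 -y-> s0 -y-> s2 -x-> s2 -y-> s0 -y-> s2 -y-> s0

s0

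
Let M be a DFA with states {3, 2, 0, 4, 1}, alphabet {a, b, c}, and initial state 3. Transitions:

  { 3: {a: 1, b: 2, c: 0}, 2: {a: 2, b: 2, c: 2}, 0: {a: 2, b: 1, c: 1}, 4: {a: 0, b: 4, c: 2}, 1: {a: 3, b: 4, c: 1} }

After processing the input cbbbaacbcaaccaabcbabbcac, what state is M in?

2

Trace: 3 -c-> 0 -b-> 1 -b-> 4 -b-> 4 -a-> 0 -a-> 2 -c-> 2 -b-> 2 -c-> 2 -a-> 2 -a-> 2 -c-> 2 -c-> 2 -a-> 2 -a-> 2 -b-> 2 -c-> 2 -b-> 2 -a-> 2 -b-> 2 -b-> 2 -c-> 2 -a-> 2 -c-> 2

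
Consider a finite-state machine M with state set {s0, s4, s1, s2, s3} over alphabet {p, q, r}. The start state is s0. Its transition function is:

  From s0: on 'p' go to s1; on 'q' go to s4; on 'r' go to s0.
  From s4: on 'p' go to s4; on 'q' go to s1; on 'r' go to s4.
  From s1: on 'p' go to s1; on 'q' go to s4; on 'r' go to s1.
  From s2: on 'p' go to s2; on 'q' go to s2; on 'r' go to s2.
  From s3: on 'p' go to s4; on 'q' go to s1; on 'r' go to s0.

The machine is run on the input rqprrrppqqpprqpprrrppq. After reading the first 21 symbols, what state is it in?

s0 → s0 → s4 → s4 → s4 → s4 → s4 → s4 → s4 → s1 → s4 → s4 → s4 → s4 → s1 → s1 → s1 → s1 → s1 → s1 → s1 → s1
After 21 symbols: s1.

s1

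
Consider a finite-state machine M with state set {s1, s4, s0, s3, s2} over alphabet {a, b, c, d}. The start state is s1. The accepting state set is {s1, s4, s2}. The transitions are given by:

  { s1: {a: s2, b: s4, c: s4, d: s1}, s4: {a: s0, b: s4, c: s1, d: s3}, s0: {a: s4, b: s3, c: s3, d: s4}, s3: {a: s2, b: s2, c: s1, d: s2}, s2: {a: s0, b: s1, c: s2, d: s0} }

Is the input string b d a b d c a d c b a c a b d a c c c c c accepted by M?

Trace: s1 -b-> s4 -d-> s3 -a-> s2 -b-> s1 -d-> s1 -c-> s4 -a-> s0 -d-> s4 -c-> s1 -b-> s4 -a-> s0 -c-> s3 -a-> s2 -b-> s1 -d-> s1 -a-> s2 -c-> s2 -c-> s2 -c-> s2 -c-> s2 -c-> s2
End state s2 is accepting.

Yes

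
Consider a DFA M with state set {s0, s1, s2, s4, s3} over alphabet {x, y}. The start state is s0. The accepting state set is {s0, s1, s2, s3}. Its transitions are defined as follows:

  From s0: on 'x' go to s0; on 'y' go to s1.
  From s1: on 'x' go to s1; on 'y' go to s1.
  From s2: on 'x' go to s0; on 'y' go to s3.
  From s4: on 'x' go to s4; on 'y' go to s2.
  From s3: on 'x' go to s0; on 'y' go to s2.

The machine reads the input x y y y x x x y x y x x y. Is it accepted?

s0 → s0 → s1 → s1 → s1 → s1 → s1 → s1 → s1 → s1 → s1 → s1 → s1 → s1
End state s1 is accepting.

Yes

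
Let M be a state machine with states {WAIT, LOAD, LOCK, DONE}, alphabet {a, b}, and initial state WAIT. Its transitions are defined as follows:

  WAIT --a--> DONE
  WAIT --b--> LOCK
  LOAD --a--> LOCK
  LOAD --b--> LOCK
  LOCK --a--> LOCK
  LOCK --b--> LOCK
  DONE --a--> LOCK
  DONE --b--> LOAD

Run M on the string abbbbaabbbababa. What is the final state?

start at WAIT
read 'a': WAIT → DONE
read 'b': DONE → LOAD
read 'b': LOAD → LOCK
read 'b': LOCK → LOCK
read 'b': LOCK → LOCK
read 'a': LOCK → LOCK
read 'a': LOCK → LOCK
read 'b': LOCK → LOCK
read 'b': LOCK → LOCK
read 'b': LOCK → LOCK
read 'a': LOCK → LOCK
read 'b': LOCK → LOCK
read 'a': LOCK → LOCK
read 'b': LOCK → LOCK
read 'a': LOCK → LOCK

LOCK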